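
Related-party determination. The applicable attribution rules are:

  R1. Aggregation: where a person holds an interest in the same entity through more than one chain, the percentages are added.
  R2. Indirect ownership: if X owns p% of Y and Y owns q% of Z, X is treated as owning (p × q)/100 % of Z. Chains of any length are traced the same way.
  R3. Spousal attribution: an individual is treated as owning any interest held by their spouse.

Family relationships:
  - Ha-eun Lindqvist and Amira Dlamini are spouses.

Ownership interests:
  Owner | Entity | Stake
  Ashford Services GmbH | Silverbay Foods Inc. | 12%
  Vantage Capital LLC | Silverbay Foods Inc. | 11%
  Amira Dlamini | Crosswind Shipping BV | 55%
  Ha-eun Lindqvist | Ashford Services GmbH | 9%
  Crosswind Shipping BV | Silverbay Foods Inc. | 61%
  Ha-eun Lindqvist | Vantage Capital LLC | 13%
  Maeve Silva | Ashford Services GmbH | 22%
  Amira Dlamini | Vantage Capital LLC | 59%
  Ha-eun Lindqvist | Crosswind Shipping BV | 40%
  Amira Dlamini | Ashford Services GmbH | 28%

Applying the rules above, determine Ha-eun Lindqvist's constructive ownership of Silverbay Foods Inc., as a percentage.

By spousal attribution (R3), Ha-eun Lindqvist is treated as also owning Amira Dlamini's interest in Vantage Capital LLC, giving 13% + 59% = 72%.
By spousal attribution (R3), Ha-eun Lindqvist is treated as also owning Amira Dlamini's interest in Ashford Services GmbH, giving 9% + 28% = 37%.
By spousal attribution (R3), Ha-eun Lindqvist is treated as also owning Amira Dlamini's interest in Crosswind Shipping BV, giving 40% + 55% = 95%.
Chain via Vantage Capital LLC (R2): 72% × 11% = 7.92% of Silverbay Foods Inc.
Chain via Ashford Services GmbH (R2): 37% × 12% = 4.44% of Silverbay Foods Inc.
Chain via Crosswind Shipping BV (R2): 95% × 61% = 57.95% of Silverbay Foods Inc.
Aggregating (R1): 7.92% + 4.44% + 57.95% = 70.31%.

70.31%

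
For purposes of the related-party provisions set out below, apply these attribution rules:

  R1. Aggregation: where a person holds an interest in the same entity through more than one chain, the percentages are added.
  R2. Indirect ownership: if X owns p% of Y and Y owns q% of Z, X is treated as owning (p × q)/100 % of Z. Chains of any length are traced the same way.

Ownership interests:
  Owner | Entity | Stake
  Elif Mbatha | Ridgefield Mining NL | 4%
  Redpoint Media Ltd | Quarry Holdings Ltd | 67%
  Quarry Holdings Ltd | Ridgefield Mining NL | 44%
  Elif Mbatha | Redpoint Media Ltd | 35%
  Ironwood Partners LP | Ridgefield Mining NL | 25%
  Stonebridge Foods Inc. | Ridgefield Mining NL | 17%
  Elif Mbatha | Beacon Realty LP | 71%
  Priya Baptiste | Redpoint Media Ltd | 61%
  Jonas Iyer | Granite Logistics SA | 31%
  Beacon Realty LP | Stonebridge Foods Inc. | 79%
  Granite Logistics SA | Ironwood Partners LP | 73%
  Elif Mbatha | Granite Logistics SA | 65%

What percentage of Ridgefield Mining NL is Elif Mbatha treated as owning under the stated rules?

Chain via Granite Logistics SA → Ironwood Partners LP (R2): 65% × 73% × 25% = 11.8625% of Ridgefield Mining NL.
Chain via Redpoint Media Ltd → Quarry Holdings Ltd (R2): 35% × 67% × 44% = 10.318% of Ridgefield Mining NL.
Chain via Beacon Realty LP → Stonebridge Foods Inc. (R2): 71% × 79% × 17% = 9.5353% of Ridgefield Mining NL.
Direct interest in Ridgefield Mining NL: 4%.
Aggregating (R1): 11.8625% + 10.318% + 9.5353% + 4% = 35.7158%.

35.7158%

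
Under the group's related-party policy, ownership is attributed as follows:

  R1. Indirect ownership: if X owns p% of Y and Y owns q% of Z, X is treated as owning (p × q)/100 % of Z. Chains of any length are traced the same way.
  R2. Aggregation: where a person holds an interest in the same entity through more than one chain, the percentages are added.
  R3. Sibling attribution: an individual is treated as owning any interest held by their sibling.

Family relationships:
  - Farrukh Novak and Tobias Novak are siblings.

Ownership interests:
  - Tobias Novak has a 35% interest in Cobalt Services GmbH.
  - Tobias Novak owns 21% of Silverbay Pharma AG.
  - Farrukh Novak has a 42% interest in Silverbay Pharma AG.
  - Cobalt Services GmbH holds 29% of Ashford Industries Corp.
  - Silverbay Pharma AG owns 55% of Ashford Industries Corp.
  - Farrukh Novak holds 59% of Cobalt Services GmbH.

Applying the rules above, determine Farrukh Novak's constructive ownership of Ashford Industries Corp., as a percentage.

By sibling attribution (R3), Farrukh Novak is treated as also owning Tobias Novak's interest in Silverbay Pharma AG, giving 42% + 21% = 63%.
By sibling attribution (R3), Farrukh Novak is treated as also owning Tobias Novak's interest in Cobalt Services GmbH, giving 59% + 35% = 94%.
Chain via Silverbay Pharma AG (R1): 63% × 55% = 34.65% of Ashford Industries Corp.
Chain via Cobalt Services GmbH (R1): 94% × 29% = 27.26% of Ashford Industries Corp.
Aggregating (R2): 34.65% + 27.26% = 61.91%.

61.91%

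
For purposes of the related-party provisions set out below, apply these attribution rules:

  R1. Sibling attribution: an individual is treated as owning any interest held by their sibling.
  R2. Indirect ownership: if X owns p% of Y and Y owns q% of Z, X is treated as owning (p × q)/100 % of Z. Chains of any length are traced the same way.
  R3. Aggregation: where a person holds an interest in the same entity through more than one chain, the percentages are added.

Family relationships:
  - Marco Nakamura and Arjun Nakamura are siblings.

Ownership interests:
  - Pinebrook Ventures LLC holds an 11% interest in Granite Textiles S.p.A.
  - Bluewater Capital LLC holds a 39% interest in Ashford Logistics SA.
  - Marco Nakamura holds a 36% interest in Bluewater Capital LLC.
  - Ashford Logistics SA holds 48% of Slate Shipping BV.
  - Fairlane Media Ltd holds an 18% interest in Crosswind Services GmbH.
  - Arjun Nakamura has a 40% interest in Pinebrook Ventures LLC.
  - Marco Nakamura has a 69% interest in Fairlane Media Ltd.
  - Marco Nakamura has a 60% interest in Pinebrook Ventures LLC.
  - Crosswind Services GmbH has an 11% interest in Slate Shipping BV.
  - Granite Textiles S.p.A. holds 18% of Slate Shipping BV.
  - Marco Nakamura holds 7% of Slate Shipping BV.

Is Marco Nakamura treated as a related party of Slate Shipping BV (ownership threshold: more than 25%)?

By sibling attribution (R1), Marco Nakamura is treated as also owning Arjun Nakamura's interest in Pinebrook Ventures LLC, giving 60% + 40% = 100%.
Chain via Bluewater Capital LLC → Ashford Logistics SA (R2): 36% × 39% × 48% = 6.7392% of Slate Shipping BV.
Chain via Pinebrook Ventures LLC → Granite Textiles S.p.A. (R2): 100% × 11% × 18% = 1.98% of Slate Shipping BV.
Chain via Fairlane Media Ltd → Crosswind Services GmbH (R2): 69% × 18% × 11% = 1.3662% of Slate Shipping BV.
Direct interest in Slate Shipping BV: 7%.
Aggregating (R3): 6.7392% + 1.98% + 1.3662% + 7% = 17.0854%.
17.0854% does not exceed the 25% threshold, so Marco is not a related party to Slate Shipping BV.

No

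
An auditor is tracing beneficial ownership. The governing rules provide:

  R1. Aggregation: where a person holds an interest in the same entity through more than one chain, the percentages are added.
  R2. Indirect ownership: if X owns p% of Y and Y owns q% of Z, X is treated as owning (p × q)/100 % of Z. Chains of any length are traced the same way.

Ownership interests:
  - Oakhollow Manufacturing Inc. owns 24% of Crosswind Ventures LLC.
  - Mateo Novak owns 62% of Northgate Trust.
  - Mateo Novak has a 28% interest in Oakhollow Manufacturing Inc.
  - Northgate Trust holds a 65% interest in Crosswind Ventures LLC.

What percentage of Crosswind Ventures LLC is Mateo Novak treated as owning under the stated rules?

Chain via Northgate Trust (R2): 62% × 65% = 40.3% of Crosswind Ventures LLC.
Chain via Oakhollow Manufacturing Inc. (R2): 28% × 24% = 6.72% of Crosswind Ventures LLC.
Aggregating (R1): 40.3% + 6.72% = 47.02%.

47.02%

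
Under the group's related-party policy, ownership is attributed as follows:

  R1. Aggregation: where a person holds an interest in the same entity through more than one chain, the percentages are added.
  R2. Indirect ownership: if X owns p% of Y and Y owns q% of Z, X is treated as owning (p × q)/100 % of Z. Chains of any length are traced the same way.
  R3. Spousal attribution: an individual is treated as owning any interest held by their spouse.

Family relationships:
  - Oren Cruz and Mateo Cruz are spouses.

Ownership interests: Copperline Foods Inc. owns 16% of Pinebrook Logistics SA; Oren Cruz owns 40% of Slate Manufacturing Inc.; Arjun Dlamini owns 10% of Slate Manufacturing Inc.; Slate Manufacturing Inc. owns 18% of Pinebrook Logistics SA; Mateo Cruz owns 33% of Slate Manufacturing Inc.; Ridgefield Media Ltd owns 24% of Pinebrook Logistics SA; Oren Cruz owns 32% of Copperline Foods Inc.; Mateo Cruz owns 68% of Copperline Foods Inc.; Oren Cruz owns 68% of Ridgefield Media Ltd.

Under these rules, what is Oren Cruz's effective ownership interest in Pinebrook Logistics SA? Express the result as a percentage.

45.46%

By spousal attribution (R3), Oren Cruz is treated as also owning Mateo Cruz's interest in Slate Manufacturing Inc, giving 40% + 33% = 73%.
By spousal attribution (R3), Oren Cruz is treated as also owning Mateo Cruz's interest in Copperline Foods Inc, giving 32% + 68% = 100%.
Chain via Ridgefield Media Ltd (R2): 68% × 24% = 16.32% of Pinebrook Logistics SA.
Chain via Slate Manufacturing Inc. (R2): 73% × 18% = 13.14% of Pinebrook Logistics SA.
Chain via Copperline Foods Inc. (R2): 100% × 16% = 16% of Pinebrook Logistics SA.
Aggregating (R1): 16.32% + 13.14% + 16% = 45.46%.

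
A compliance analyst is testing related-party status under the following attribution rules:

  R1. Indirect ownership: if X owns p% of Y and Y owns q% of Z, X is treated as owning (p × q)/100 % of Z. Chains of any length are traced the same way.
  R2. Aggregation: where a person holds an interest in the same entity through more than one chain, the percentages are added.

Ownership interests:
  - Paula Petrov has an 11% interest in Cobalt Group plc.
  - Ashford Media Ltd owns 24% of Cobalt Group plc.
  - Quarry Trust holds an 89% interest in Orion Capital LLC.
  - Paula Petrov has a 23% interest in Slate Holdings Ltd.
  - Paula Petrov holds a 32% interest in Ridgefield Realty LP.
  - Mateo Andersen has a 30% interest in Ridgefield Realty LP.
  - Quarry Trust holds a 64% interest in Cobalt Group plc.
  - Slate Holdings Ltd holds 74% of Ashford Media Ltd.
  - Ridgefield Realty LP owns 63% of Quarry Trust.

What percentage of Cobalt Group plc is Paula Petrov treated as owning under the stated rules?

Chain via Slate Holdings Ltd → Ashford Media Ltd (R1): 23% × 74% × 24% = 4.0848% of Cobalt Group plc.
Chain via Ridgefield Realty LP → Quarry Trust (R1): 32% × 63% × 64% = 12.9024% of Cobalt Group plc.
Direct interest in Cobalt Group plc: 11%.
Aggregating (R2): 4.0848% + 12.9024% + 11% = 27.9872%.

27.9872%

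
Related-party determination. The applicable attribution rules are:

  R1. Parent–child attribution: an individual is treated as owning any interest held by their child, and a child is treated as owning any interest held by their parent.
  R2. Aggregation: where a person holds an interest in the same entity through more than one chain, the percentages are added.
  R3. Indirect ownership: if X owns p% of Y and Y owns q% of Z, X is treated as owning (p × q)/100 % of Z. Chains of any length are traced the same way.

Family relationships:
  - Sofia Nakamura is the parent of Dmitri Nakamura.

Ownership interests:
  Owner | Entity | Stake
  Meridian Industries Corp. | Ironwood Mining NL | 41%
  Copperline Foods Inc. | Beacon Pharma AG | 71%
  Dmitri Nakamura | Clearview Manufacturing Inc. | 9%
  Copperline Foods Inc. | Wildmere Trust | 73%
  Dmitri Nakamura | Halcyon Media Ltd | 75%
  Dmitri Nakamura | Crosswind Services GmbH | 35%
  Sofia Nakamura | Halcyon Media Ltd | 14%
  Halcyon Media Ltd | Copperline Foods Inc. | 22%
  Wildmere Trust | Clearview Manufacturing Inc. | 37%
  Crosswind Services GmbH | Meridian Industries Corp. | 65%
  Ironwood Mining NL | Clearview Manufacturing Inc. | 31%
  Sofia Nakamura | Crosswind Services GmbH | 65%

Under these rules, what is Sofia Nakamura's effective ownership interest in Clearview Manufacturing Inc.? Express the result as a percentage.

22.550058%

By parent–child attribution (R1), Sofia Nakamura is treated as also owning Dmitri Nakamura's interest in Crosswind Services GmbH, giving 65% + 35% = 100%.
By parent–child attribution (R1), Sofia Nakamura is treated as also owning Dmitri Nakamura's interest in Halcyon Media Ltd, giving 14% + 75% = 89%.
By parent–child attribution (R1), Sofia Nakamura is treated as owning Dmitri Nakamura's 9% interest in Clearview Manufacturing Inc.
Chain via Crosswind Services GmbH → Meridian Industries Corp. → Ironwood Mining NL (R3): 100% × 65% × 41% × 31% = 8.2615% of Clearview Manufacturing Inc.
Chain via Halcyon Media Ltd → Copperline Foods Inc. → Wildmere Trust (R3): 89% × 22% × 73% × 37% = 5.288558% of Clearview Manufacturing Inc.
Direct interest in Clearview Manufacturing Inc: 9%.
Aggregating (R2): 8.2615% + 5.288558% + 9% = 22.550058%.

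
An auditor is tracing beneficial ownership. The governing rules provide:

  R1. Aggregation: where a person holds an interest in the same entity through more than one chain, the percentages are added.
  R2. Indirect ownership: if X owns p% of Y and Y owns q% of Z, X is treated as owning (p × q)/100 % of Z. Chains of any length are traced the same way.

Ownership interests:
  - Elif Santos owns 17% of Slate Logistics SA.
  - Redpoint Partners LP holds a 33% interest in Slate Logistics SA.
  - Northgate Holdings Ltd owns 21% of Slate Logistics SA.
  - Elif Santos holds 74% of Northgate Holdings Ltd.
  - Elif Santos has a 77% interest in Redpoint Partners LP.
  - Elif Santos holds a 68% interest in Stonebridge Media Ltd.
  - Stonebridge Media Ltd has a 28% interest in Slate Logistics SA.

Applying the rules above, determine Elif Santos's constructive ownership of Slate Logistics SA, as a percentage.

76.99%

Chain via Northgate Holdings Ltd (R2): 74% × 21% = 15.54% of Slate Logistics SA.
Chain via Redpoint Partners LP (R2): 77% × 33% = 25.41% of Slate Logistics SA.
Chain via Stonebridge Media Ltd (R2): 68% × 28% = 19.04% of Slate Logistics SA.
Direct interest in Slate Logistics SA: 17%.
Aggregating (R1): 15.54% + 25.41% + 19.04% + 17% = 76.99%.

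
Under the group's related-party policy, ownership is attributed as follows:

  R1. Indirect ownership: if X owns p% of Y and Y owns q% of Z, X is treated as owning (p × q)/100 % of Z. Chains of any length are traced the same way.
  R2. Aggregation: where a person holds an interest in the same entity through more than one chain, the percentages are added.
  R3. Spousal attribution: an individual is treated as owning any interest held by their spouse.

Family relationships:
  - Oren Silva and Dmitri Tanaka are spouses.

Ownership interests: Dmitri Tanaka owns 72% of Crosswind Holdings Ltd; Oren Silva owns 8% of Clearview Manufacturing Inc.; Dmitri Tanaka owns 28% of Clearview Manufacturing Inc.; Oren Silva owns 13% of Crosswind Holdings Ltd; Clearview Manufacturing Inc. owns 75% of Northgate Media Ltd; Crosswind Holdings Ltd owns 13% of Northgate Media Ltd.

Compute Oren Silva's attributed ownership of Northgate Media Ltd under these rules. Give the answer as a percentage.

By spousal attribution (R3), Oren Silva is treated as also owning Dmitri Tanaka's interest in Clearview Manufacturing Inc, giving 8% + 28% = 36%.
By spousal attribution (R3), Oren Silva is treated as also owning Dmitri Tanaka's interest in Crosswind Holdings Ltd, giving 13% + 72% = 85%.
Chain via Clearview Manufacturing Inc. (R1): 36% × 75% = 27% of Northgate Media Ltd.
Chain via Crosswind Holdings Ltd (R1): 85% × 13% = 11.05% of Northgate Media Ltd.
Aggregating (R2): 27% + 11.05% = 38.05%.

38.05%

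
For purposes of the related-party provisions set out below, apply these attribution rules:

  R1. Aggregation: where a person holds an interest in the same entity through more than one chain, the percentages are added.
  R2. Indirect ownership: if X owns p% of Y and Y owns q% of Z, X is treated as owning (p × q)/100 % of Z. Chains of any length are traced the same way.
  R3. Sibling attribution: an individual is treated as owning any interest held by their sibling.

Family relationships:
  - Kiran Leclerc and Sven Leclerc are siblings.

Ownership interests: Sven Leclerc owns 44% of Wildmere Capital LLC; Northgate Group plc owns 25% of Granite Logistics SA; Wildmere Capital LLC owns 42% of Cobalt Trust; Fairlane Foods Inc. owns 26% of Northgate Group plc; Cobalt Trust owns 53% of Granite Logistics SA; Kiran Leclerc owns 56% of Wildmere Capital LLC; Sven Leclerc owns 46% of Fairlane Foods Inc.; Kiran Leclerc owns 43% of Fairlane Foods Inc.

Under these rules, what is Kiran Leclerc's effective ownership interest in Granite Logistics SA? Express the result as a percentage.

By sibling attribution (R3), Kiran Leclerc is treated as also owning Sven Leclerc's interest in Fairlane Foods Inc, giving 43% + 46% = 89%.
By sibling attribution (R3), Kiran Leclerc is treated as also owning Sven Leclerc's interest in Wildmere Capital LLC, giving 56% + 44% = 100%.
Chain via Fairlane Foods Inc. → Northgate Group plc (R2): 89% × 26% × 25% = 5.785% of Granite Logistics SA.
Chain via Wildmere Capital LLC → Cobalt Trust (R2): 100% × 42% × 53% = 22.26% of Granite Logistics SA.
Aggregating (R1): 5.785% + 22.26% = 28.045%.

28.045%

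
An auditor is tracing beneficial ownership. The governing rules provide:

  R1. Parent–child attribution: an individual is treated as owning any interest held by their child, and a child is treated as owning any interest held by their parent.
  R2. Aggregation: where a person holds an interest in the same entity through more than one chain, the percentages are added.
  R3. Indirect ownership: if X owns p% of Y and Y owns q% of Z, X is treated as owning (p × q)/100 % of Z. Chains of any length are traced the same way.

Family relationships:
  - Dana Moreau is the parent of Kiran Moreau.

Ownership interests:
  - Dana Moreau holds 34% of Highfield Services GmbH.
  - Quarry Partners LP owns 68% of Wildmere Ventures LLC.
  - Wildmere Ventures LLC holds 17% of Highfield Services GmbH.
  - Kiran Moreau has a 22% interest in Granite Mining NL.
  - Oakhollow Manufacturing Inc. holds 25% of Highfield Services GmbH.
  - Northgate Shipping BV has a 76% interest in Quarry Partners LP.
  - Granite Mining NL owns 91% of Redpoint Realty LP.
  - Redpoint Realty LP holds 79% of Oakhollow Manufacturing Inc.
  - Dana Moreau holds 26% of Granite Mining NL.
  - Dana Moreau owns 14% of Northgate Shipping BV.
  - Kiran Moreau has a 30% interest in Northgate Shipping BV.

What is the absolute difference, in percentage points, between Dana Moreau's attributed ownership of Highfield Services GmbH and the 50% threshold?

3.507536

By parent–child attribution (R1), Dana Moreau is treated as also owning Kiran Moreau's interest in Northgate Shipping BV, giving 14% + 30% = 44%.
By parent–child attribution (R1), Dana Moreau is treated as also owning Kiran Moreau's interest in Granite Mining NL, giving 26% + 22% = 48%.
Chain via Northgate Shipping BV → Quarry Partners LP → Wildmere Ventures LLC (R3): 44% × 76% × 68% × 17% = 3.865664% of Highfield Services GmbH.
Chain via Granite Mining NL → Redpoint Realty LP → Oakhollow Manufacturing Inc. (R3): 48% × 91% × 79% × 25% = 8.6268% of Highfield Services GmbH.
Direct interest in Highfield Services GmbH: 34%.
Aggregating (R2): 3.865664% + 8.6268% + 34% = 46.492464%.
46.492464% falls short of the 50% threshold by 3.507536 percentage points.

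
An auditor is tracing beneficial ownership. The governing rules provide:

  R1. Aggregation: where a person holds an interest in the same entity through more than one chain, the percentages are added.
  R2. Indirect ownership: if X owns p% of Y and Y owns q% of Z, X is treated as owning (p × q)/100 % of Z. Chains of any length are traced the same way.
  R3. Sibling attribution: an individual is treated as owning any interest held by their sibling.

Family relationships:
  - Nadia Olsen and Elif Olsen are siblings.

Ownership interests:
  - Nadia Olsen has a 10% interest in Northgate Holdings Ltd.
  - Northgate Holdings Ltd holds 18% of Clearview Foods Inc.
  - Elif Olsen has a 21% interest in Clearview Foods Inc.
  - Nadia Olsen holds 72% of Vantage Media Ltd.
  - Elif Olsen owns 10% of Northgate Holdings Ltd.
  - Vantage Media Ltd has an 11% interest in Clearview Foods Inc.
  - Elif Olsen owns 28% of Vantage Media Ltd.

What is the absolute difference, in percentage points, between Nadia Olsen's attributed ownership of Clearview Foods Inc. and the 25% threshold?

By sibling attribution (R3), Nadia Olsen is treated as also owning Elif Olsen's interest in Vantage Media Ltd, giving 72% + 28% = 100%.
By sibling attribution (R3), Nadia Olsen is treated as also owning Elif Olsen's interest in Northgate Holdings Ltd, giving 10% + 10% = 20%.
By sibling attribution (R3), Nadia Olsen is treated as owning Elif Olsen's 21% interest in Clearview Foods Inc.
Chain via Vantage Media Ltd (R2): 100% × 11% = 11% of Clearview Foods Inc.
Chain via Northgate Holdings Ltd (R2): 20% × 18% = 3.6% of Clearview Foods Inc.
Direct interest in Clearview Foods Inc: 21%.
Aggregating (R1): 11% + 3.6% + 21% = 35.6%.
35.6% exceeds the 25% threshold by 10.6 percentage points.

10.6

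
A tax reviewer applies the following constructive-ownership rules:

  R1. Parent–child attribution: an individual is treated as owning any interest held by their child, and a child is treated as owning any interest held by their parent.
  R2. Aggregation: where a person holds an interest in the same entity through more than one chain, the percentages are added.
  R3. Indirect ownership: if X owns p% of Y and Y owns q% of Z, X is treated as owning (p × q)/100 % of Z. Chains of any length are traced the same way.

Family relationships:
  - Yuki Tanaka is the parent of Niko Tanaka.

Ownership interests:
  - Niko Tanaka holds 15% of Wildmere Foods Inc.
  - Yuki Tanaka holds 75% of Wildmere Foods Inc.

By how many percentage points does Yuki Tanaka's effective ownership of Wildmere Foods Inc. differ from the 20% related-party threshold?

70

By parent–child attribution (R1), Yuki Tanaka is treated as also owning Niko Tanaka's interest in Wildmere Foods Inc, giving 75% + 15% = 90%.
Direct interest in Wildmere Foods Inc: 90%.
90% exceeds the 20% threshold by 70 percentage points.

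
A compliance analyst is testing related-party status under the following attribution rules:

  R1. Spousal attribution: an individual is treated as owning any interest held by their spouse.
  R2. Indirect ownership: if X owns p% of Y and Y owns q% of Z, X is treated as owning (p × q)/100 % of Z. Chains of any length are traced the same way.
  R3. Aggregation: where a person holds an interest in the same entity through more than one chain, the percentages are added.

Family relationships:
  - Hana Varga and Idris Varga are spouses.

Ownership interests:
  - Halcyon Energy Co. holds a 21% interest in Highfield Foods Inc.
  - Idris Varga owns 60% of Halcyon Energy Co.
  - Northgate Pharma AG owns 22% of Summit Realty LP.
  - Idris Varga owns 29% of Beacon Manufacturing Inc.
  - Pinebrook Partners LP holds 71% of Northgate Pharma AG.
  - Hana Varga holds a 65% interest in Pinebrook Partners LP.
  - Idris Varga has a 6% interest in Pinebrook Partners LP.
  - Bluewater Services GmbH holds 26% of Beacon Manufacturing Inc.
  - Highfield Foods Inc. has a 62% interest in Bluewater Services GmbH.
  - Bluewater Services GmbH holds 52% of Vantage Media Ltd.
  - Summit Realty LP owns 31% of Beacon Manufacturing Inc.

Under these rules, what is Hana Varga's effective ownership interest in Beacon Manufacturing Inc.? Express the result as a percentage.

By spousal attribution (R1), Hana Varga is treated as also owning Idris Varga's interest in Pinebrook Partners LP, giving 65% + 6% = 71%.
By spousal attribution (R1), Hana Varga is treated as owning Idris Varga's 60% interest in Halcyon Energy Co.
By spousal attribution (R1), Hana Varga is treated as owning Idris Varga's 29% interest in Beacon Manufacturing Inc.
Chain via Pinebrook Partners LP → Northgate Pharma AG → Summit Realty LP (R2): 71% × 71% × 22% × 31% = 3.437962% of Beacon Manufacturing Inc.
Chain via Halcyon Energy Co. → Highfield Foods Inc. → Bluewater Services GmbH (R2): 60% × 21% × 62% × 26% = 2.03112% of Beacon Manufacturing Inc.
Direct interest in Beacon Manufacturing Inc: 29%.
Aggregating (R3): 3.437962% + 2.03112% + 29% = 34.469082%.

34.469082%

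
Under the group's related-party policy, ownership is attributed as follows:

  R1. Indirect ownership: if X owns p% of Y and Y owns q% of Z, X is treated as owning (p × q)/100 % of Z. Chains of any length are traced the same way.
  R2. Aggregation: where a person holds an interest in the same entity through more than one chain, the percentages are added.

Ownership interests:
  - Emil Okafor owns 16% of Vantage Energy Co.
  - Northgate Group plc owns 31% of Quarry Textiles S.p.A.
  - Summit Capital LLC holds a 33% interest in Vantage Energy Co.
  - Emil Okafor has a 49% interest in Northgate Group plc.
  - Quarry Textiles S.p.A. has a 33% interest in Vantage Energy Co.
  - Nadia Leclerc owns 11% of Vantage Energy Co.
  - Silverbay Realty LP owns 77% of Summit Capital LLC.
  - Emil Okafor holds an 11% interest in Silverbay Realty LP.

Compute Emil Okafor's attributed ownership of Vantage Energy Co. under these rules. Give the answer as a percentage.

23.8078%

Chain via Silverbay Realty LP → Summit Capital LLC (R1): 11% × 77% × 33% = 2.7951% of Vantage Energy Co.
Chain via Northgate Group plc → Quarry Textiles S.p.A. (R1): 49% × 31% × 33% = 5.0127% of Vantage Energy Co.
Direct interest in Vantage Energy Co: 16%.
Aggregating (R2): 2.7951% + 5.0127% + 16% = 23.8078%.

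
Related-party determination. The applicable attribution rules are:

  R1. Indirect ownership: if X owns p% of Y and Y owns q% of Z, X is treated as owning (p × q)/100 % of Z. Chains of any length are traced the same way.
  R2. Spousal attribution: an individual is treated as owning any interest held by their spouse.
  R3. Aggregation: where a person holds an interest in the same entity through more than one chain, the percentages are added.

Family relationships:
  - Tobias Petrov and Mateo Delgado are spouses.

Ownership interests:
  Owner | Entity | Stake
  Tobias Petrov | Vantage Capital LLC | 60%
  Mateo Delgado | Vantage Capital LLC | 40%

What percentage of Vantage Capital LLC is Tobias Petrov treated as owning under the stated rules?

100%

By spousal attribution (R2), Tobias Petrov is treated as also owning Mateo Delgado's interest in Vantage Capital LLC, giving 60% + 40% = 100%.
Direct interest in Vantage Capital LLC: 100%.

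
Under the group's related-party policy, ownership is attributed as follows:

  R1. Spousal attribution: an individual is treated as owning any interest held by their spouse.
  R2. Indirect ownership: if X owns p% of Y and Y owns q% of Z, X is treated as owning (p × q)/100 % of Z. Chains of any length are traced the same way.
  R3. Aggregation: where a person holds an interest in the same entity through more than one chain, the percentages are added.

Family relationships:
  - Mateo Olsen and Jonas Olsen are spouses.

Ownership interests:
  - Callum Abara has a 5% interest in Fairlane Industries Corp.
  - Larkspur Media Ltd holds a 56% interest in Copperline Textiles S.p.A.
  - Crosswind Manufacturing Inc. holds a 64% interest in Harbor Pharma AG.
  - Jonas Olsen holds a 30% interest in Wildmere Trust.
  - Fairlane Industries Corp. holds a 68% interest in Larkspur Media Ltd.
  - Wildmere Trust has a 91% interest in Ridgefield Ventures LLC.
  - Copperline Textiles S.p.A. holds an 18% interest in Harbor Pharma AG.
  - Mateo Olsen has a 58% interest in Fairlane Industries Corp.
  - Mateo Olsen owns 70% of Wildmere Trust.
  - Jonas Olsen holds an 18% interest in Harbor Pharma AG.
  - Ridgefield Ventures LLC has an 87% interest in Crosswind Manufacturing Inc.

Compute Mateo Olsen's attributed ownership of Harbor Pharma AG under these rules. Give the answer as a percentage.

By spousal attribution (R1), Mateo Olsen is treated as also owning Jonas Olsen's interest in Wildmere Trust, giving 70% + 30% = 100%.
By spousal attribution (R1), Mateo Olsen is treated as owning Jonas Olsen's 18% interest in Harbor Pharma AG.
Chain via Wildmere Trust → Ridgefield Ventures LLC → Crosswind Manufacturing Inc. (R2): 100% × 91% × 87% × 64% = 50.6688% of Harbor Pharma AG.
Chain via Fairlane Industries Corp. → Larkspur Media Ltd → Copperline Textiles S.p.A. (R2): 58% × 68% × 56% × 18% = 3.975552% of Harbor Pharma AG.
Direct interest in Harbor Pharma AG: 18%.
Aggregating (R3): 50.6688% + 3.975552% + 18% = 72.644352%.

72.644352%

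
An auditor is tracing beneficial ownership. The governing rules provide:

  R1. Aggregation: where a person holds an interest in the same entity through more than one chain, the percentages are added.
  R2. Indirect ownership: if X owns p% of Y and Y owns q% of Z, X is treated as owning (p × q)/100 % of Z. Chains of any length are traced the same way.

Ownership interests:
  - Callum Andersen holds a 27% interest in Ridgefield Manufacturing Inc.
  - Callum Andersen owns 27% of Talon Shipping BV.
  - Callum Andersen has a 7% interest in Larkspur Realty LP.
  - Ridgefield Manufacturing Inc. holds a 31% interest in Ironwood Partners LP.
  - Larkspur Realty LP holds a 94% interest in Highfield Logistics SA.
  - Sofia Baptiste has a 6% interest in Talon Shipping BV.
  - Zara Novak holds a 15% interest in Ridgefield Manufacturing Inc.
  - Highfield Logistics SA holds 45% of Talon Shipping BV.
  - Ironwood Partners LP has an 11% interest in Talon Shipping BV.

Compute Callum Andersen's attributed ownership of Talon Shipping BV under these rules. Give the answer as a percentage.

Chain via Larkspur Realty LP → Highfield Logistics SA (R2): 7% × 94% × 45% = 2.961% of Talon Shipping BV.
Chain via Ridgefield Manufacturing Inc. → Ironwood Partners LP (R2): 27% × 31% × 11% = 0.9207% of Talon Shipping BV.
Direct interest in Talon Shipping BV: 27%.
Aggregating (R1): 2.961% + 0.9207% + 27% = 30.8817%.

30.8817%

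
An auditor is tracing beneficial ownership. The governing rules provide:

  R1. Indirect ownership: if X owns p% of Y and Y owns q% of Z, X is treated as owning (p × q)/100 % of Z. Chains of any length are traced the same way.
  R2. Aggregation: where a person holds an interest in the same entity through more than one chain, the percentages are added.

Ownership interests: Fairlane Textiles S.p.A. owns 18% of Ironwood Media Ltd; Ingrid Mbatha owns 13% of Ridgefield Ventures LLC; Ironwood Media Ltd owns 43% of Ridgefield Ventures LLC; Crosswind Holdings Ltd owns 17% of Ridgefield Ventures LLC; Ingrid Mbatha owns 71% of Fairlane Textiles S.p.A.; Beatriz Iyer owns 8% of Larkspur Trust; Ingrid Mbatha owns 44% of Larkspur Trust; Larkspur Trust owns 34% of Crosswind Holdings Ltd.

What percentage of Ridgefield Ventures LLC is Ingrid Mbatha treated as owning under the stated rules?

Chain via Larkspur Trust → Crosswind Holdings Ltd (R1): 44% × 34% × 17% = 2.5432% of Ridgefield Ventures LLC.
Chain via Fairlane Textiles S.p.A. → Ironwood Media Ltd (R1): 71% × 18% × 43% = 5.4954% of Ridgefield Ventures LLC.
Direct interest in Ridgefield Ventures LLC: 13%.
Aggregating (R2): 2.5432% + 5.4954% + 13% = 21.0386%.

21.0386%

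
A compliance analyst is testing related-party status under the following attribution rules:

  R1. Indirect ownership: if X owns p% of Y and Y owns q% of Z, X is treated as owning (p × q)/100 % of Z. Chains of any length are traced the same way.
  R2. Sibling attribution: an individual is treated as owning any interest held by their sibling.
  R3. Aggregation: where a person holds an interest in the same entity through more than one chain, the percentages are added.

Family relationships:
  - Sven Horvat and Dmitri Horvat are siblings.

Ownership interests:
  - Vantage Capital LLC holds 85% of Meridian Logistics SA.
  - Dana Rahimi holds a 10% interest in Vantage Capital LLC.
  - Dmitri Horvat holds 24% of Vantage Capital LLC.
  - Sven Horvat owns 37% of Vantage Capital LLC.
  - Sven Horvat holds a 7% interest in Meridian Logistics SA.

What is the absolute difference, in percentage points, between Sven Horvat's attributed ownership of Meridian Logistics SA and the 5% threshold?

By sibling attribution (R2), Sven Horvat is treated as also owning Dmitri Horvat's interest in Vantage Capital LLC, giving 37% + 24% = 61%.
Chain via Vantage Capital LLC (R1): 61% × 85% = 51.85% of Meridian Logistics SA.
Direct interest in Meridian Logistics SA: 7%.
Aggregating (R3): 51.85% + 7% = 58.85%.
58.85% exceeds the 5% threshold by 53.85 percentage points.

53.85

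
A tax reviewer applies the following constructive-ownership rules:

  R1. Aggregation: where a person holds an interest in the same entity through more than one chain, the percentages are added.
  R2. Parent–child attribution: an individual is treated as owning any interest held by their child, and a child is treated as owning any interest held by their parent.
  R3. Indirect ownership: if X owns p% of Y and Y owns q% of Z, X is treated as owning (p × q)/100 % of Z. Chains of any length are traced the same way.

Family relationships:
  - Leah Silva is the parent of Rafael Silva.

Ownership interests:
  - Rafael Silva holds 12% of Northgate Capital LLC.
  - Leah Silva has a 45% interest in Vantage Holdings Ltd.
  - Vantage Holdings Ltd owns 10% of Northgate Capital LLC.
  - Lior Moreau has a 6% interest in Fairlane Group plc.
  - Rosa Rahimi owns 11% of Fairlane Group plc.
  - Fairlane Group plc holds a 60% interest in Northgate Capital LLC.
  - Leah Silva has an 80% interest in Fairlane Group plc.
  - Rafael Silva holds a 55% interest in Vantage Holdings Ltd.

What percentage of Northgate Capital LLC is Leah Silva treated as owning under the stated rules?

70%

By parent–child attribution (R2), Leah Silva is treated as also owning Rafael Silva's interest in Vantage Holdings Ltd, giving 45% + 55% = 100%.
By parent–child attribution (R2), Leah Silva is treated as owning Rafael Silva's 12% interest in Northgate Capital LLC.
Chain via Fairlane Group plc (R3): 80% × 60% = 48% of Northgate Capital LLC.
Chain via Vantage Holdings Ltd (R3): 100% × 10% = 10% of Northgate Capital LLC.
Direct interest in Northgate Capital LLC: 12%.
Aggregating (R1): 48% + 10% + 12% = 70%.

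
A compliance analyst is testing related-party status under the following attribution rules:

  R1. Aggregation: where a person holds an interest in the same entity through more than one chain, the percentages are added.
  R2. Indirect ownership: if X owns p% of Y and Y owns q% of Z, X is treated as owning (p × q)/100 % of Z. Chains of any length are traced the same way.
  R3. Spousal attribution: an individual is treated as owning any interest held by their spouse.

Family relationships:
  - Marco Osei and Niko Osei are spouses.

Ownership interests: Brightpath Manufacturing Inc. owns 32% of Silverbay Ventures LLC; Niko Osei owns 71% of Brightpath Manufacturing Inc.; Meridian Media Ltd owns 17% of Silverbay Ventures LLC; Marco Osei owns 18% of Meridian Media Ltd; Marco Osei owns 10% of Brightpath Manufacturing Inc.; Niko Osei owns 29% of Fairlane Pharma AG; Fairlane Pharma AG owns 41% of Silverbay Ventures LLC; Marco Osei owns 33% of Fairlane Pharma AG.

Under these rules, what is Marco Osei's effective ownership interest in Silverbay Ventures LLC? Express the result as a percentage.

By spousal attribution (R3), Marco Osei is treated as also owning Niko Osei's interest in Fairlane Pharma AG, giving 33% + 29% = 62%.
By spousal attribution (R3), Marco Osei is treated as also owning Niko Osei's interest in Brightpath Manufacturing Inc, giving 10% + 71% = 81%.
Chain via Fairlane Pharma AG (R2): 62% × 41% = 25.42% of Silverbay Ventures LLC.
Chain via Meridian Media Ltd (R2): 18% × 17% = 3.06% of Silverbay Ventures LLC.
Chain via Brightpath Manufacturing Inc. (R2): 81% × 32% = 25.92% of Silverbay Ventures LLC.
Aggregating (R1): 25.42% + 3.06% + 25.92% = 54.4%.

54.4%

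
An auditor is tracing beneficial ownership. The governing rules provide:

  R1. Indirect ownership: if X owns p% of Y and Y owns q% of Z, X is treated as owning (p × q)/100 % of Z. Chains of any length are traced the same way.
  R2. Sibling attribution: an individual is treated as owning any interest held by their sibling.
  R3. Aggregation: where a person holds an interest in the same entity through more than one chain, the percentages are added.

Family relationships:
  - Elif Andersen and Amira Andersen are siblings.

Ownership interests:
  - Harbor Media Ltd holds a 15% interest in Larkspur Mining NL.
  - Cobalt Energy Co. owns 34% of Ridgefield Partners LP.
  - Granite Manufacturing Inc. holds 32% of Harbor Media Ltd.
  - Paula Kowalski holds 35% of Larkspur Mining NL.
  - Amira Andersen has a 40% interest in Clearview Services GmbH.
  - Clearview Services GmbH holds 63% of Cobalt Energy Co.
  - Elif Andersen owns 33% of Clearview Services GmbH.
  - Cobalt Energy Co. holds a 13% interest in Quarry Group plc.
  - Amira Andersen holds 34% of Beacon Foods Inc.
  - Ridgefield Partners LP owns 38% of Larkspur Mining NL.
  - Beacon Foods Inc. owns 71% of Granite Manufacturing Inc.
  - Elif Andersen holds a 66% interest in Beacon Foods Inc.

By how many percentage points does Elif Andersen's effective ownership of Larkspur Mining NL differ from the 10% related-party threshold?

0.650092

By sibling attribution (R2), Elif Andersen is treated as also owning Amira Andersen's interest in Beacon Foods Inc, giving 66% + 34% = 100%.
By sibling attribution (R2), Elif Andersen is treated as also owning Amira Andersen's interest in Clearview Services GmbH, giving 33% + 40% = 73%.
Chain via Beacon Foods Inc. → Granite Manufacturing Inc. → Harbor Media Ltd (R1): 100% × 71% × 32% × 15% = 3.408% of Larkspur Mining NL.
Chain via Clearview Services GmbH → Cobalt Energy Co. → Ridgefield Partners LP (R1): 73% × 63% × 34% × 38% = 5.941908% of Larkspur Mining NL.
Aggregating (R3): 3.408% + 5.941908% = 9.349908%.
9.349908% falls short of the 10% threshold by 0.650092 percentage points.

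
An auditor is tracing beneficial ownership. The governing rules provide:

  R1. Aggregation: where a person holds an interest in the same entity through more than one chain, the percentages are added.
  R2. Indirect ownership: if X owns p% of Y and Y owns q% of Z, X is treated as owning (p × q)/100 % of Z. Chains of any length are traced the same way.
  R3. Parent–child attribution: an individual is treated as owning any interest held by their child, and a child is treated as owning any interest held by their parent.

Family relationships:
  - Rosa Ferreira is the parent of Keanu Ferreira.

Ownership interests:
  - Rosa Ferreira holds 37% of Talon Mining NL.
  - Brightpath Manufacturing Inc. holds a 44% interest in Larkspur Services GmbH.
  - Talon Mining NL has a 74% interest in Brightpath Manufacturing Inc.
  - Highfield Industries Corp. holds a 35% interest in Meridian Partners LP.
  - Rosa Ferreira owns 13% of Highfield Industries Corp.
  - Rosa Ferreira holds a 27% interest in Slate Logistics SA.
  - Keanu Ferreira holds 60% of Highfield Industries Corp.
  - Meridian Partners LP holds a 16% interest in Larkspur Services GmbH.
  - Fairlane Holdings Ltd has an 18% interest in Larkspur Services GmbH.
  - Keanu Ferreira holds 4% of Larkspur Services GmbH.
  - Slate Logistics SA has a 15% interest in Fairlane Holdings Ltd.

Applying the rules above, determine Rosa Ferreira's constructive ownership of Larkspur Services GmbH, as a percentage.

By parent–child attribution (R3), Rosa Ferreira is treated as also owning Keanu Ferreira's interest in Highfield Industries Corp, giving 13% + 60% = 73%.
By parent–child attribution (R3), Rosa Ferreira is treated as owning Keanu Ferreira's 4% interest in Larkspur Services GmbH.
Chain via Highfield Industries Corp. → Meridian Partners LP (R2): 73% × 35% × 16% = 4.088% of Larkspur Services GmbH.
Chain via Slate Logistics SA → Fairlane Holdings Ltd (R2): 27% × 15% × 18% = 0.729% of Larkspur Services GmbH.
Chain via Talon Mining NL → Brightpath Manufacturing Inc. (R2): 37% × 74% × 44% = 12.0472% of Larkspur Services GmbH.
Direct interest in Larkspur Services GmbH: 4%.
Aggregating (R1): 4.088% + 0.729% + 12.0472% + 4% = 20.8642%.

20.8642%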